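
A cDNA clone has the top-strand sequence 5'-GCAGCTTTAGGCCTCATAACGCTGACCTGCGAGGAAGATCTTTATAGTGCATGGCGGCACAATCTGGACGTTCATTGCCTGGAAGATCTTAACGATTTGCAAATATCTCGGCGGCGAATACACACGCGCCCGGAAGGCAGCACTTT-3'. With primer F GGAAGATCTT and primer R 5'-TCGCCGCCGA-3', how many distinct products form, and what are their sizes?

Two products: 85 bp, 37 bp

The forward primer GGAAGATCTT matches the top strand at positions 33–42, 81–90.
The reverse primer's reverse complement is TCGGCGGCGA, matching at positions 108–117.
Each forward site pairs with the reverse site to give a product ending at position 117: sizes 85, 37 bp.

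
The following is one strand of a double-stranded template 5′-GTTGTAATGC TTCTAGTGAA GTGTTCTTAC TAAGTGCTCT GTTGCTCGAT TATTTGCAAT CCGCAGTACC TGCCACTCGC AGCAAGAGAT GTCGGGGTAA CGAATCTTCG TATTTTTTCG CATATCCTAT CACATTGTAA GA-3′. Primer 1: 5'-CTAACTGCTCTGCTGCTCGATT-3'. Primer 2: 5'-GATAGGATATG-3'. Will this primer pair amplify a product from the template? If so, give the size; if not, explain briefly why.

No product — primer 1 has no binding site in the template.

Primer 1 (CTAACTGCTCTGCTGCTCGATT) does not match the top strand, and its reverse complement AATCGAGCAGCAGAGCAGTTAG does not match either.
With no annealing site for primer 1, no amplification occurs.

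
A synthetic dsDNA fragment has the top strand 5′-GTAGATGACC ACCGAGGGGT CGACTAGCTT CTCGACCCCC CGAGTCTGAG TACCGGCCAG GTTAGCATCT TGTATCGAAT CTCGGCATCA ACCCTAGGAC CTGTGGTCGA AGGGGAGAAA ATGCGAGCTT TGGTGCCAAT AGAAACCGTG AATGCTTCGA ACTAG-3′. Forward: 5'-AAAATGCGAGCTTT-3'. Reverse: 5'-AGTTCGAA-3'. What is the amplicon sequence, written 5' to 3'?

5'-AAAATGCGAGCTTTGGTGCCAATAGAAACCGTGAATGCTTCGAACT-3'

The forward primer matches the template at positions 118–131.
The reverse primer's reverse complement is TTCGAACT, which matches the template at positions 156–163.
The product is the template from position 118 through 163 (46 bp).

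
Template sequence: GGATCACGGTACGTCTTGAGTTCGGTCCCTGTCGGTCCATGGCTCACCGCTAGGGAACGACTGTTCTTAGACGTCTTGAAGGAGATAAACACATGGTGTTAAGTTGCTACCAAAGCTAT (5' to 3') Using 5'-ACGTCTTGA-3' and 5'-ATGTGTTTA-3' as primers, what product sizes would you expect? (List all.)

The forward primer ACGTCTTGA matches the top strand at positions 11–19, 71–79.
The reverse primer's reverse complement is TAAACACAT, matching at positions 86–94.
Each forward site pairs with the reverse site to give a product ending at position 94: sizes 84, 24 bp.

84 bp, 24 bp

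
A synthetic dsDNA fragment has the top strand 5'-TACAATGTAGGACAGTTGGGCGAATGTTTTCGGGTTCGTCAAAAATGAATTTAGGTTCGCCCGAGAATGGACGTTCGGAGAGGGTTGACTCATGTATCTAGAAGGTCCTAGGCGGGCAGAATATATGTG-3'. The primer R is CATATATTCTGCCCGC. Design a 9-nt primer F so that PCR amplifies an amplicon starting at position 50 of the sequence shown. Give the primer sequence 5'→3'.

5'-TTTAGGTTC-3'

The reverse primer's reverse complement GCGGGCAGAATATATG matches the template at positions 112–127; the product starts at position 50.
The forward primer is identical to the top strand over positions 50–58: TTTAGGTTC.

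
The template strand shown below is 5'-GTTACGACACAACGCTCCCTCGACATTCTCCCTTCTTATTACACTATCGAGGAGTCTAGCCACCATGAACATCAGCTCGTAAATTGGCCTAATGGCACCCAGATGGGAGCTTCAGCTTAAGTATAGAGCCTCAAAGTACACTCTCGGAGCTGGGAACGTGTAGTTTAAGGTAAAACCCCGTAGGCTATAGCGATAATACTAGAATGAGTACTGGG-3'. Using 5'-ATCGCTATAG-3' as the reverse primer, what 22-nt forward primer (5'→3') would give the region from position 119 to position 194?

The reverse primer's reverse complement CTATAGCGAT matches the template at positions 185–194; the product starts at position 119.
The forward primer is identical to the top strand over positions 119–140: AAGTATAGAGCCTCAAAGTACA.

5'-AAGTATAGAGCCTCAAAGTACA-3'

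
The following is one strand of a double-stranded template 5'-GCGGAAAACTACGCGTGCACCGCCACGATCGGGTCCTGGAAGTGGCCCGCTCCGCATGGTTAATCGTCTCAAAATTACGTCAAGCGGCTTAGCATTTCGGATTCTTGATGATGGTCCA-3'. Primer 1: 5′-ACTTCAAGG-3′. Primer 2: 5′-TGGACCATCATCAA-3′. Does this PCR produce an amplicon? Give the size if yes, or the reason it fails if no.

Primer 1 (ACTTCAAGG) does not match the top strand, and its reverse complement CCTTGAAGT does not match either.
With no annealing site for primer 1, no amplification occurs.

No product — primer 1 has no binding site in the template.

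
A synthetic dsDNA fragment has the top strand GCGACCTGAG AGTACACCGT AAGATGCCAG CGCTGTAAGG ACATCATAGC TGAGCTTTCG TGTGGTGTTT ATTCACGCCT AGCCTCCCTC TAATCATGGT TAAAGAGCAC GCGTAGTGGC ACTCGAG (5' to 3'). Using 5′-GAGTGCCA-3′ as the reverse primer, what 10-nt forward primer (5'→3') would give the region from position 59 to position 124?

5'-CGTGTGGTGT-3'

The reverse primer's reverse complement TGGCACTC matches the template at positions 117–124; the product starts at position 59.
The forward primer is identical to the top strand over positions 59–68: CGTGTGGTGT.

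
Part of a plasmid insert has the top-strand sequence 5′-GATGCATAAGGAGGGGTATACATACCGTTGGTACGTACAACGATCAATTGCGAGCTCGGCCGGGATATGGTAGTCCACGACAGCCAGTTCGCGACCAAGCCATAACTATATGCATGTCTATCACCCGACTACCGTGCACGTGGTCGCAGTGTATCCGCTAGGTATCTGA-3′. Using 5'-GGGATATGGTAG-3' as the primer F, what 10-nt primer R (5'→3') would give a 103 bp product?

The forward primer binds at positions 62–73, so a 103 bp product ends at position 62 + 103 − 1 = 164.
The reverse primer anneals to the top strand over positions 155–164, i.e. to CCGCTAGGTA.
Its sequence written 5'→3' is the reverse complement: TACCTAGCGG.

5'-TACCTAGCGG-3'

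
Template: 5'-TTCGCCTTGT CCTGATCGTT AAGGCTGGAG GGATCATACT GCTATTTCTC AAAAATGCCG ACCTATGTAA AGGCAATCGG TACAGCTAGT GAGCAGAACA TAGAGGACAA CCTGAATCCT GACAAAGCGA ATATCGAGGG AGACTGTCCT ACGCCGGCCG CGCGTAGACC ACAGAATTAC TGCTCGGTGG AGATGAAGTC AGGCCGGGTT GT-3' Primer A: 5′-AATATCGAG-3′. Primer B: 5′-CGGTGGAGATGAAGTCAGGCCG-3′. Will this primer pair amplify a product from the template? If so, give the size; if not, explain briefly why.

Primer A (AATATCGAG) matches the top strand at positions 130–138 (3' end points downstream).
Primer B (CGGTGGAGATGAAGTCAGGCCG) also matches the top strand directly, at positions 185–206 — its reverse complement CGGCCTGACTTCATCTCCACCG is not present.
Both primers anneal to the bottom strand with 3' ends pointing the same way, so neither can prime synthesis back toward the other.

No product — both primers anneal to the same strand and extend in the same direction.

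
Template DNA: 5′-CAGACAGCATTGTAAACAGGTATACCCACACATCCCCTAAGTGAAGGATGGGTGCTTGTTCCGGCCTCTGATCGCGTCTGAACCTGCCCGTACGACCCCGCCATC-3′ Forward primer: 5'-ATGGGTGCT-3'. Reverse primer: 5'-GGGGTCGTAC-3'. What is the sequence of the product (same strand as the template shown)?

5'-ATGGGTGCTTGTTCCGGCCTCTGATCGCGTCTGAACCTGCCCGTACGACCCC-3'

Forward primer ATGGGTGCT is found on the top strand at positions 48–56.
The reverse primer's reverse complement is GTACGACCCC, which matches the template at positions 90–99.
The product is the template from position 48 through 99 (52 bp).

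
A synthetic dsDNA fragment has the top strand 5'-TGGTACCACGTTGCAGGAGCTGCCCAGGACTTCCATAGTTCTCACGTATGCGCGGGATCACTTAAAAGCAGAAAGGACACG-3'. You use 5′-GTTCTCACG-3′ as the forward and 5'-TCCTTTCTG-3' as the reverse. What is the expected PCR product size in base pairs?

40 bp

The forward primer matches the template at positions 38–46.
Taking the reverse complement of TCCTTTCTG gives CAGAAAGGA, found at positions 69–77 on the template; the primer anneals here to the top strand with its 3' end pointing upstream.
The product runs from position 38 to position 77, so its length is 77 − 38 + 1 = 40 bp.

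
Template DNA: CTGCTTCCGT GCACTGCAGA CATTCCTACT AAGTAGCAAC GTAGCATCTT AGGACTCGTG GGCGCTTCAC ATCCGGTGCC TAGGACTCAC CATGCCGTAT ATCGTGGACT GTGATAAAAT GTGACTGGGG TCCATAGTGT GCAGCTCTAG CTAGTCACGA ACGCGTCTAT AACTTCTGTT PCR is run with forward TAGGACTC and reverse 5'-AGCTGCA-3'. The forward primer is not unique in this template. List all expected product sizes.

The forward primer TAGGACTC matches the top strand at positions 50–57, 81–88.
The reverse primer's reverse complement is TGCAGCT, matching at positions 140–146.
Each forward site pairs with the reverse site to give a product ending at position 146: sizes 97, 66 bp.

97 bp, 66 bp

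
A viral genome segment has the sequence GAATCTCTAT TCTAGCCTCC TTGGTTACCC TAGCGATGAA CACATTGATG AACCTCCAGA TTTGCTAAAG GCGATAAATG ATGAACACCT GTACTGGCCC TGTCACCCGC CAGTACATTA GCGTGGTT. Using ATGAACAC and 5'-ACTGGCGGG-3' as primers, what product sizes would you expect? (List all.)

The forward primer ATGAACAC matches the top strand at positions 36–43, 81–88.
The reverse primer's reverse complement is CCCGCCAGT, matching at positions 106–114.
Each forward site pairs with the reverse site to give a product ending at position 114: sizes 79, 34 bp.

79 bp, 34 bp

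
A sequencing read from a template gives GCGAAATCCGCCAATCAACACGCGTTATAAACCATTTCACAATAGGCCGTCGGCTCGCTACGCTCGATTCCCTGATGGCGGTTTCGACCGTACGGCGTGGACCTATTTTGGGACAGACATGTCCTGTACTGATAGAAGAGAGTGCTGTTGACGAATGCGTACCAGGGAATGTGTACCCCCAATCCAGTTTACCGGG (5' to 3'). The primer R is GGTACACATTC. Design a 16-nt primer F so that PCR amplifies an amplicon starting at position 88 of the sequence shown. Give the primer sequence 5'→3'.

The reverse primer's reverse complement GAATGTGTACC matches the template at positions 167–177; the product starts at position 88.
The forward primer is identical to the top strand over positions 88–103: CCGTACGGCGTGGACC.

5'-CCGTACGGCGTGGACC-3'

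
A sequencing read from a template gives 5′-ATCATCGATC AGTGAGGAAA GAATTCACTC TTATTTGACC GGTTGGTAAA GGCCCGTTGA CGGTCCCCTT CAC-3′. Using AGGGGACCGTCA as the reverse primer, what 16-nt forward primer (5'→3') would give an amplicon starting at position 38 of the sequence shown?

5'-ACCGGTTGGTAAAGGC-3'

The reverse primer's reverse complement TGACGGTCCCCT matches the template at positions 58–69; the product starts at position 38.
The forward primer is identical to the top strand over positions 38–53: ACCGGTTGGTAAAGGC.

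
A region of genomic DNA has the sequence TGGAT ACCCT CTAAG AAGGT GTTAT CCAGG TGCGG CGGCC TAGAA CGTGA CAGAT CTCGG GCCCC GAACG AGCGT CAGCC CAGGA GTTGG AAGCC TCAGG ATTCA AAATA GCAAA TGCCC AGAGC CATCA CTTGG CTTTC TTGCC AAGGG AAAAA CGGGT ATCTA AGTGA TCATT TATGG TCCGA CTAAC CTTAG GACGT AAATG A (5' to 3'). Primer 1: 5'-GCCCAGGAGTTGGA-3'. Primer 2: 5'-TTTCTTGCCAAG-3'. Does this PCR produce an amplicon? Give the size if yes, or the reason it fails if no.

No product — both primers anneal to the same strand and extend in the same direction.

Primer 1 (GCCCAGGAGTTGGA) matches the top strand at positions 78–91 (3' end points downstream).
Primer 2 (TTTCTTGCCAAG) also matches the top strand directly, at positions 137–148 — its reverse complement CTTGGCAAGAAA is not present.
Both primers anneal to the bottom strand with 3' ends pointing the same way, so neither can prime synthesis back toward the other.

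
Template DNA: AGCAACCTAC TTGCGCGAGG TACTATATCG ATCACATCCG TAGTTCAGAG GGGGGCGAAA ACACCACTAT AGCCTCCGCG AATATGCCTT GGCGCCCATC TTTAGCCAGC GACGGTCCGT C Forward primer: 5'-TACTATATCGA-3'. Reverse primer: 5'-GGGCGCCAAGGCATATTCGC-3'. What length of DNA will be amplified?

77 bp

Forward primer TACTATATCGA is found on the top strand at positions 21–31.
The reverse primer's reverse complement is GCGAATATGCCTTGGCGCCC, which matches the template at positions 78–97.
The product runs from position 21 to position 97, so its length is 97 − 21 + 1 = 77 bp.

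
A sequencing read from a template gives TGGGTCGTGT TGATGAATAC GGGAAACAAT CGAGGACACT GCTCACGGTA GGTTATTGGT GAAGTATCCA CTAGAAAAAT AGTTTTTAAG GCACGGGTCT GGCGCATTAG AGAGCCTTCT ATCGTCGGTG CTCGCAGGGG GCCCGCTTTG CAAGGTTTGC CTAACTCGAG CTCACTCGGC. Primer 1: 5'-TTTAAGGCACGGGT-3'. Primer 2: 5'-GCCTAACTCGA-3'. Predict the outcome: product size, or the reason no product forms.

No product — both primers anneal to the same strand and extend in the same direction.

Primer 1 (TTTAAGGCACGGGT) matches the top strand at positions 85–98 (3' end points downstream).
Primer 2 (GCCTAACTCGA) also matches the top strand directly, at positions 159–169 — its reverse complement TCGAGTTAGGC is not present.
Both primers anneal to the bottom strand with 3' ends pointing the same way, so neither can prime synthesis back toward the other.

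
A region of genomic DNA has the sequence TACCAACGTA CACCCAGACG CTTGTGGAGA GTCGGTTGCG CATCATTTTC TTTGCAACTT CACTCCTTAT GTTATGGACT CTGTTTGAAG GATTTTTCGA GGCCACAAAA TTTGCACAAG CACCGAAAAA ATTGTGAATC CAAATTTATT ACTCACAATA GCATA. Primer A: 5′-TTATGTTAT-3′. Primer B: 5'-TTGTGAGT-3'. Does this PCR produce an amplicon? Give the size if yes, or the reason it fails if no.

Yes — a 92 bp product.

Primer A (TTATGTTAT) matches the top strand at positions 67–75; it acts as a forward primer.
Primer B's reverse complement is ACTCACAA, matching the top strand at positions 151–158; it acts as a reverse primer.
The 3' ends face each other across positions 67–158, giving a 92 bp product.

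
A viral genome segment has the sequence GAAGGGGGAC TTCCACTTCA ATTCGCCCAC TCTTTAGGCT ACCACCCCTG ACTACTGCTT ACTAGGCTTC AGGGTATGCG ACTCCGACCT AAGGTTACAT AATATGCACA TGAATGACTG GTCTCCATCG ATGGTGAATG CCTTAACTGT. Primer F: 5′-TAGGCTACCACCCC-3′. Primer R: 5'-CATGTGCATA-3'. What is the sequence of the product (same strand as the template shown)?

5'-TAGGCTACCACCCCTGACTACTGCTTACTAGGCTTCAGGGTATGCGACTCCGACCTAAGGTTACATAATATGCACATG-3'

The forward primer matches the template at positions 35–48.
Taking the reverse complement of CATGTGCATA gives TATGCACATG, found at positions 103–112 on the template; the primer anneals here to the top strand with its 3' end pointing upstream.
The product is the template from position 35 through 112 (78 bp).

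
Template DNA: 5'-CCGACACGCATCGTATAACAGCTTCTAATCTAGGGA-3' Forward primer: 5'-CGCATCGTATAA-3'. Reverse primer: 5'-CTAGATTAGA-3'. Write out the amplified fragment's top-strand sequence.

5'-CGCATCGTATAACAGCTTCTAATCTAG-3'

The forward primer matches the template at positions 7–18.
Taking the reverse complement of CTAGATTAGA gives TCTAATCTAG, found at positions 24–33 on the template; the primer anneals here to the top strand with its 3' end pointing upstream.
The product is the template from position 7 through 33 (27 bp).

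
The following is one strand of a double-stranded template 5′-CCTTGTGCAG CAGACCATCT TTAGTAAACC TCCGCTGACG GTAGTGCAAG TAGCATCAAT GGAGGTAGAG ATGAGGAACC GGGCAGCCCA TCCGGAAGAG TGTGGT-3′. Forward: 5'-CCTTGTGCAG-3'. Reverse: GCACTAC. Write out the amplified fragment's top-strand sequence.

5'-CCTTGTGCAGCAGACCATCTTTAGTAAACCTCCGCTGACGGTAGTGC-3'

Forward primer CCTTGTGCAG is found on the top strand at positions 1–10.
Taking the reverse complement of GCACTAC gives GTAGTGC, found at positions 41–47 on the template; the primer anneals here to the top strand with its 3' end pointing upstream.
The product is the template from position 1 through 47 (47 bp).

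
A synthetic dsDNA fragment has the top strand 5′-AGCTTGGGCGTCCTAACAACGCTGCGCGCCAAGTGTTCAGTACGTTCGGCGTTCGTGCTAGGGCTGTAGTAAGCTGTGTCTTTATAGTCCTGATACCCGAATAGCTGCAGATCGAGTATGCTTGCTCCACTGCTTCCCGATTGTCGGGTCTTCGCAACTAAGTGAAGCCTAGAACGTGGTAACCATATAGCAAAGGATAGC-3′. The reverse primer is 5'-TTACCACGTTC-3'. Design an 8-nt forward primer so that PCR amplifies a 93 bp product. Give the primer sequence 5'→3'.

5'-CTGATACC-3'

The reverse primer's reverse complement GAACGTGGTAA matches the template at positions 172–182, so the product ends at position 182.
A 93 bp product then starts at position 182 − 93 + 1 = 90.
The forward primer is identical to the top strand there: CTGATACC.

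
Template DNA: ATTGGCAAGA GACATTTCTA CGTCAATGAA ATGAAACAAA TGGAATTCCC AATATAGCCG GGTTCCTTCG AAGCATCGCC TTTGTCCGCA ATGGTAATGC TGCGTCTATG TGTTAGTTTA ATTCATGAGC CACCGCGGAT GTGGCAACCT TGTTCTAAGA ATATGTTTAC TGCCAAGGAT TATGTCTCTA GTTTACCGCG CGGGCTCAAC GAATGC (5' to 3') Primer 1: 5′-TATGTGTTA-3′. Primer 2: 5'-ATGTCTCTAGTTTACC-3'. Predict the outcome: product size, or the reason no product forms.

Primer 1 (TATGTGTTA) matches the top strand at positions 107–115 (3' end points downstream).
Primer 2 (ATGTCTCTAGTTTACC) also matches the top strand directly, at positions 182–197 — its reverse complement GGTAAACTAGAGACAT is not present.
Both primers anneal to the bottom strand with 3' ends pointing the same way, so neither can prime synthesis back toward the other.

No product — both primers anneal to the same strand and extend in the same direction.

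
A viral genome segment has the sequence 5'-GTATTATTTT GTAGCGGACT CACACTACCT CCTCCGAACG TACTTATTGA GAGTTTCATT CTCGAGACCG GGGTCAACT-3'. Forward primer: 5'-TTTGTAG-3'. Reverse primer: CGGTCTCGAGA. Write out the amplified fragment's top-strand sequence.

Scanning the template, TTTGTAG occurs at positions 8–14; this primer anneals to the bottom strand there with its 3' end pointing downstream.
The reverse primer's reverse complement is TCTCGAGACCG, which matches the template at positions 60–70.
The product is the template from position 8 through 70 (63 bp).

5'-TTTGTAGCGGACTCACACTACCTCCTCCGAACGTACTTATTGAGAGTTTCATTCTCGAGACCG-3'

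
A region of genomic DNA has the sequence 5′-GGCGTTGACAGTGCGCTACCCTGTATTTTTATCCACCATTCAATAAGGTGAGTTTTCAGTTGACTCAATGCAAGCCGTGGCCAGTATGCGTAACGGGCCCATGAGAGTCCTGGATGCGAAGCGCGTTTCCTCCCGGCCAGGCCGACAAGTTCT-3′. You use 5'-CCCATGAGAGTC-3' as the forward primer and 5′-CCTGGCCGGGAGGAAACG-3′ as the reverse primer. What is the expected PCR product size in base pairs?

44 bp

Forward primer CCCATGAGAGTC is found on the top strand at positions 98–109.
The reverse primer's reverse complement is CGTTTCCTCCCGGCCAGG, which matches the template at positions 124–141.
Product length = (reverse-primer end) − (forward-primer start) + 1 = 141 − 98 + 1 = 44 bp.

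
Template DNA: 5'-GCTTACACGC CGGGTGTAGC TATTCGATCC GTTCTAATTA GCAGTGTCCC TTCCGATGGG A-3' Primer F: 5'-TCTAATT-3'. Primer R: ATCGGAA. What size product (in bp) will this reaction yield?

Scanning the template, TCTAATT occurs at positions 33–39; this primer anneals to the bottom strand there with its 3' end pointing downstream.
Taking the reverse complement of ATCGGAA gives TTCCGAT, found at positions 51–57 on the template; the primer anneals here to the top strand with its 3' end pointing upstream.
Product length = (reverse-primer end) − (forward-primer start) + 1 = 57 − 33 + 1 = 25 bp.

25 bp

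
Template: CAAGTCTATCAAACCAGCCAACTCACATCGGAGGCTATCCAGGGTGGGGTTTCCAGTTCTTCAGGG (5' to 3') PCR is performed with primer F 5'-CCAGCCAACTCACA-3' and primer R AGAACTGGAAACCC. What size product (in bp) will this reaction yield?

The forward primer matches the template at positions 14–27.
Taking the reverse complement of AGAACTGGAAACCC gives GGGTTTCCAGTTCT, found at positions 47–60 on the template; the primer anneals here to the top strand with its 3' end pointing upstream.
Product length = (reverse-primer end) − (forward-primer start) + 1 = 60 − 14 + 1 = 47 bp.

47 bp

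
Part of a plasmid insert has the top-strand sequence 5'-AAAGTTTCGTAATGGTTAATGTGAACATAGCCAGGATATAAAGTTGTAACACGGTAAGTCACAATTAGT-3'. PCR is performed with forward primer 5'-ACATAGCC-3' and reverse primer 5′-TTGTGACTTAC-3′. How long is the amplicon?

Forward primer ACATAGCC is found on the top strand at positions 25–32.
Taking the reverse complement of TTGTGACTTAC gives GTAAGTCACAA, found at positions 54–64 on the template; the primer anneals here to the top strand with its 3' end pointing upstream.
Product length = (reverse-primer end) − (forward-primer start) + 1 = 64 − 25 + 1 = 40 bp.

40 bp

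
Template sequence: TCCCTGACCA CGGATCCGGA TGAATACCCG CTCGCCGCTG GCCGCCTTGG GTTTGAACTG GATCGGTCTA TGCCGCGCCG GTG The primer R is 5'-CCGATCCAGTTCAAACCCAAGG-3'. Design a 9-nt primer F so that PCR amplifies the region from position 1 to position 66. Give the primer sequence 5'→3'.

5'-TCCCTGACC-3'

The reverse primer's reverse complement CCTTGGGTTTGAACTGGATCGG matches the template at positions 45–66; the product starts at position 1.
The forward primer is identical to the top strand over positions 1–9: TCCCTGACC.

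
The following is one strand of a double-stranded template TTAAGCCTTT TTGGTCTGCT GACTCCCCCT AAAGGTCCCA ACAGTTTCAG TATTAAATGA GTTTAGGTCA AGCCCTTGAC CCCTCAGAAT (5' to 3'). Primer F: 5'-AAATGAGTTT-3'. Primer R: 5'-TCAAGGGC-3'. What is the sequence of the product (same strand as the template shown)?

Forward primer AAATGAGTTT is found on the top strand at positions 55–64.
The reverse primer's reverse complement is GCCCTTGA, which matches the template at positions 72–79.
The product is the template from position 55 through 79 (25 bp).

5'-AAATGAGTTTAGGTCAAGCCCTTGA-3'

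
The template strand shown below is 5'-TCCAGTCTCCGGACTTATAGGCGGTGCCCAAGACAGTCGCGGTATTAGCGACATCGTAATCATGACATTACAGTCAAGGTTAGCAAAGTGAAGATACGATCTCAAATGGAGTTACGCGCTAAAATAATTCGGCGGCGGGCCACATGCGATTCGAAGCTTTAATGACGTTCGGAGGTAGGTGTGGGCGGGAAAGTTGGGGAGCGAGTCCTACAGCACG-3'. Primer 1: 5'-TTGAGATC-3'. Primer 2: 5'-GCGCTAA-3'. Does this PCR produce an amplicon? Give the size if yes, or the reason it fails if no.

No product — the primers' 3' ends point away from each other.

Primer 1 (TTGAGATC) has reverse complement GATCTCAA, which matches the top strand at positions 98–105; primer 1 anneals to the top strand there with its 3' end pointing upstream toward position 98.
Primer 2 (GCGCTAA) matches the top strand directly at positions 116–122; it anneals to the bottom strand with its 3' end pointing downstream toward position 122.
The 3' ends diverge (primer 1 extends toward position 1, primer 2 toward position 217), so the primers never converge on a shared product.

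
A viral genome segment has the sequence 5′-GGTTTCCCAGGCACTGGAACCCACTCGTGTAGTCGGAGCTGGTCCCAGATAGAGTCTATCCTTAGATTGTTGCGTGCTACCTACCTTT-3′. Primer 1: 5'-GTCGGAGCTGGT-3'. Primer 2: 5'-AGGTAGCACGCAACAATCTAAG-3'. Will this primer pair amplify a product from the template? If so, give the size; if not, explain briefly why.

Primer 1 (GTCGGAGCTGGT) matches the top strand at positions 32–43; it acts as a forward primer.
Primer 2's reverse complement is CTTAGATTGTTGCGTGCTACCT, matching the top strand at positions 61–82; it acts as a reverse primer.
The 3' ends face each other across positions 32–82, giving a 51 bp product.

Yes — a 51 bp product.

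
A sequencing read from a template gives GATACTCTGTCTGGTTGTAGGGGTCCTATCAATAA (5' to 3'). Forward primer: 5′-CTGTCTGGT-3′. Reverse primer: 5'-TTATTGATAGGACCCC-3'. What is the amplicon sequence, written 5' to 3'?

5'-CTGTCTGGTTGTAGGGGTCCTATCAATAA-3'

Forward primer CTGTCTGGT is found on the top strand at positions 7–15.
Reverse complement of the reverse primer: GGGGTCCTATCAATAA. This occurs on the top strand at positions 20–35.
The product is the template from position 7 through 35 (29 bp).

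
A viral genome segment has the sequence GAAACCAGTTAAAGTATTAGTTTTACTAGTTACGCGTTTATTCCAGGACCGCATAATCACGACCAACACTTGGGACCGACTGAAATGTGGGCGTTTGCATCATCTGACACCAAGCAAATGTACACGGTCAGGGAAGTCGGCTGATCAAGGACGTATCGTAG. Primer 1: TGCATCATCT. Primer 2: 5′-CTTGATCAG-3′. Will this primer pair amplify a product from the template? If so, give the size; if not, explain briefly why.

Primer 1 (TGCATCATCT) matches the top strand at positions 96–105; it acts as a forward primer.
Primer 2's reverse complement is CTGATCAAG, matching the top strand at positions 141–149; it acts as a reverse primer.
The 3' ends face each other across positions 96–149, giving a 54 bp product.

Yes — a 54 bp product.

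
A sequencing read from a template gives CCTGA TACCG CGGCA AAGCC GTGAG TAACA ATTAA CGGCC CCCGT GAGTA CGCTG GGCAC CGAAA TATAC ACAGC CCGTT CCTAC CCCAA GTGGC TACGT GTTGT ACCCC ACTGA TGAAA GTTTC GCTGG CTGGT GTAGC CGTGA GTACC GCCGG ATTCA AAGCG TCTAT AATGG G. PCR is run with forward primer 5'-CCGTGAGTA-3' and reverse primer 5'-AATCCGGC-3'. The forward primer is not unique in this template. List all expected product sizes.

140 bp, 117 bp, 19 bp

The forward primer CCGTGAGTA matches the top strand at positions 19–27, 42–50, 140–148.
The reverse primer's reverse complement is GCCGGATT, matching at positions 151–158.
Each forward site pairs with the reverse site to give a product ending at position 158: sizes 140, 117, 19 bp.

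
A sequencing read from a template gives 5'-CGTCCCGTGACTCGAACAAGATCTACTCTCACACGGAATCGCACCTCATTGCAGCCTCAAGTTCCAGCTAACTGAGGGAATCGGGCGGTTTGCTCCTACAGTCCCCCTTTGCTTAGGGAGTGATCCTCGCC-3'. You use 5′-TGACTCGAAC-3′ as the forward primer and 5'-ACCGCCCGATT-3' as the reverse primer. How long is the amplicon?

82 bp

The forward primer matches the template at positions 8–17.
Taking the reverse complement of ACCGCCCGATT gives AATCGGGCGGT, found at positions 79–89 on the template; the primer anneals here to the top strand with its 3' end pointing upstream.
Product length = (reverse-primer end) − (forward-primer start) + 1 = 89 − 8 + 1 = 82 bp.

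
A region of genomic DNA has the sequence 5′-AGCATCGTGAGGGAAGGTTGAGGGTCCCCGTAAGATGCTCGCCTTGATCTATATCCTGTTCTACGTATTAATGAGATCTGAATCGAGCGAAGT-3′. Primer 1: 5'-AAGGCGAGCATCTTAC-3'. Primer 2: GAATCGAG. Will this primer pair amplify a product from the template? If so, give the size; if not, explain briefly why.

Primer 1 (AAGGCGAGCATCTTAC) has reverse complement GTAAGATGCTCGCCTT, which matches the top strand at positions 30–45; primer 1 anneals to the top strand there with its 3' end pointing upstream toward position 30.
Primer 2 (GAATCGAG) matches the top strand directly at positions 80–87; it anneals to the bottom strand with its 3' end pointing downstream toward position 87.
The 3' ends diverge (primer 1 extends toward position 1, primer 2 toward position 93), so the primers never converge on a shared product.

No product — the primers' 3' ends point away from each other.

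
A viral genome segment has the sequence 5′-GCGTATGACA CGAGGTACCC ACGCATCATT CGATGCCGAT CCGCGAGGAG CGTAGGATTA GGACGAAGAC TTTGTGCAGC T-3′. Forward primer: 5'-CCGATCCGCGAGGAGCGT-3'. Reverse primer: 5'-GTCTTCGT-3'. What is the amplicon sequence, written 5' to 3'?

5'-CCGATCCGCGAGGAGCGTAGGATTAGGACGAAGAC-3'

The forward primer matches the template at positions 36–53.
Taking the reverse complement of GTCTTCGT gives ACGAAGAC, found at positions 63–70 on the template; the primer anneals here to the top strand with its 3' end pointing upstream.
The product is the template from position 36 through 70 (35 bp).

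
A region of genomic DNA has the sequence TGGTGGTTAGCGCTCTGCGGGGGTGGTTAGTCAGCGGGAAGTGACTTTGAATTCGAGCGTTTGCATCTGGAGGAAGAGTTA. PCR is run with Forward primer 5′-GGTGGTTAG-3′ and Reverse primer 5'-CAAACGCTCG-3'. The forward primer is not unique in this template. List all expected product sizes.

The forward primer GGTGGTTAG matches the top strand at positions 2–10, 22–30.
The reverse primer's reverse complement is CGAGCGTTTG, matching at positions 54–63.
Each forward site pairs with the reverse site to give a product ending at position 63: sizes 62, 42 bp.

62 bp, 42 bp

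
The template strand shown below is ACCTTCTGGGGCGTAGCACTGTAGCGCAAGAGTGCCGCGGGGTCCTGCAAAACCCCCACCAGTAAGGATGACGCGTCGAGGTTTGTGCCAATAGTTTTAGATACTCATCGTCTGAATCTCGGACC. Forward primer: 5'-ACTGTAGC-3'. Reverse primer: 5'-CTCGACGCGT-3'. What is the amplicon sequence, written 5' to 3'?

Scanning the template, ACTGTAGC occurs at positions 18–25; this primer anneals to the bottom strand there with its 3' end pointing downstream.
The reverse primer's reverse complement is ACGCGTCGAG, which matches the template at positions 71–80.
The product is the template from position 18 through 80 (63 bp).

5'-ACTGTAGCGCAAGAGTGCCGCGGGGTCCTGCAAAACCCCCACCAGTAAGGATGACGCGTCGAG-3'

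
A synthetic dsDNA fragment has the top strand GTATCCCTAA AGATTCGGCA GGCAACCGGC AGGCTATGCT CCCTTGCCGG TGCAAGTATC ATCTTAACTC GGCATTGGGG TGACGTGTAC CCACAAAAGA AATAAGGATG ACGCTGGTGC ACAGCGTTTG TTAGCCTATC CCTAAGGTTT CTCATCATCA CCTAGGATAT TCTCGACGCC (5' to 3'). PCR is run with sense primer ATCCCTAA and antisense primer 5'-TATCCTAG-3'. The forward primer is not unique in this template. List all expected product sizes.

The forward primer ATCCCTAA matches the top strand at positions 3–10, 138–145.
The reverse primer's reverse complement is CTAGGATA, matching at positions 162–169.
Each forward site pairs with the reverse site to give a product ending at position 169: sizes 167, 32 bp.

167 bp, 32 bp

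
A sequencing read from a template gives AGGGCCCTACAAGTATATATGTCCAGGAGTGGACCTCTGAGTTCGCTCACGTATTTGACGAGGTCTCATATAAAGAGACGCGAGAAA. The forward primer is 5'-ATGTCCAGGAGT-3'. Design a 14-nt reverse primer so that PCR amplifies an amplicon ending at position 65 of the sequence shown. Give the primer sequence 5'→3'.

5'-GACCTCGTCAAATA-3'

The forward primer binds at positions 19–30; the product's 3' end on the top strand is position 65.
The reverse primer anneals to the top strand over positions 52–65, i.e. to TATTTGACGAGGTC.
Its sequence written 5'→3' is the reverse complement: GACCTCGTCAAATA.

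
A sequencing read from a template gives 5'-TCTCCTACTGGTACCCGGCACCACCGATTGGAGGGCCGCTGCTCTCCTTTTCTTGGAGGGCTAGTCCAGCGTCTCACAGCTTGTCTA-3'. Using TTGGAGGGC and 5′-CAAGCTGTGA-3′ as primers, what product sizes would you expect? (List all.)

56 bp, 31 bp

The forward primer TTGGAGGGC matches the top strand at positions 28–36, 53–61.
The reverse primer's reverse complement is TCACAGCTTG, matching at positions 74–83.
Each forward site pairs with the reverse site to give a product ending at position 83: sizes 56, 31 bp.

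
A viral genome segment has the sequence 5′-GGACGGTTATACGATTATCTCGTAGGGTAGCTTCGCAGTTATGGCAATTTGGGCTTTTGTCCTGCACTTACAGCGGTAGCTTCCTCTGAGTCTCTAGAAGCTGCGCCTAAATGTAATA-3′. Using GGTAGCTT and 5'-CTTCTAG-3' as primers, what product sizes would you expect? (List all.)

The forward primer GGTAGCTT matches the top strand at positions 26–33, 75–82.
The reverse primer's reverse complement is CTAGAAG, matching at positions 94–100.
Each forward site pairs with the reverse site to give a product ending at position 100: sizes 75, 26 bp.

75 bp, 26 bp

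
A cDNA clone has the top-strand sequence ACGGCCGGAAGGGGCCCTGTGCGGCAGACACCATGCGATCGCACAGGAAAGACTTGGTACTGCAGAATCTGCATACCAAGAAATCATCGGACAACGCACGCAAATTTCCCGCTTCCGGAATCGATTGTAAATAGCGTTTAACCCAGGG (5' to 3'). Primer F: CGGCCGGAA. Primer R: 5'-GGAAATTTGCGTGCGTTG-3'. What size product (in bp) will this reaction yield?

The forward primer matches the template at positions 2–10.
Taking the reverse complement of GGAAATTTGCGTGCGTTG gives CAACGCACGCAAATTTCC, found at positions 92–109 on the template; the primer anneals here to the top strand with its 3' end pointing upstream.
The product runs from position 2 to position 109, so its length is 109 − 2 + 1 = 108 bp.

108 bp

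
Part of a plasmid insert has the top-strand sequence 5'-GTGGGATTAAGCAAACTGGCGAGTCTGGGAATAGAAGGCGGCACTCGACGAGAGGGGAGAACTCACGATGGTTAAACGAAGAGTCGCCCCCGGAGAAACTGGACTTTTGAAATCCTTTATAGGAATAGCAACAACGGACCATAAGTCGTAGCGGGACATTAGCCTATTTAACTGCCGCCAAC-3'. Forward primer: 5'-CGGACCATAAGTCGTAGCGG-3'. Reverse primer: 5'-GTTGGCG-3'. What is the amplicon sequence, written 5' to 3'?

The forward primer matches the template at positions 135–154.
The reverse primer's reverse complement is CGCCAAC, which matches the template at positions 176–182.
The product is the template from position 135 through 182 (48 bp).

5'-CGGACCATAAGTCGTAGCGGGACATTAGCCTATTTAACTGCCGCCAAC-3'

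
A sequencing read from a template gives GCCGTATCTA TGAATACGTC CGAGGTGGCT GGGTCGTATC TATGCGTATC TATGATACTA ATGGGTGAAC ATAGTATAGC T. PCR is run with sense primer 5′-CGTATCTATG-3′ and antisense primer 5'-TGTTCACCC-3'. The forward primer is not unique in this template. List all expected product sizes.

The forward primer CGTATCTATG matches the top strand at positions 3–12, 35–44, 45–54.
The reverse primer's reverse complement is GGGTGAACA, matching at positions 63–71.
Each forward site pairs with the reverse site to give a product ending at position 71: sizes 69, 37, 27 bp.

69 bp, 37 bp, 27 bp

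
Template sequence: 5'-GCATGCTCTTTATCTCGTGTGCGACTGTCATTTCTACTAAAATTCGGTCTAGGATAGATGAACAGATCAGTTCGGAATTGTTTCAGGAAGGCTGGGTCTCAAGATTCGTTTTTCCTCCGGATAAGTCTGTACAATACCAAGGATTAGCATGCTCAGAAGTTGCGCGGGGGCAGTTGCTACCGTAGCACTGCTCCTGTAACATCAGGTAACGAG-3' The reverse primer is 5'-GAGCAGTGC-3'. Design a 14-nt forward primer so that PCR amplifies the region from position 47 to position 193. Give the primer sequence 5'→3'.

The reverse primer's reverse complement GCACTGCTC matches the template at positions 185–193; the product starts at position 47.
The forward primer is identical to the top strand over positions 47–60: GTCTAGGATAGATG.

5'-GTCTAGGATAGATG-3'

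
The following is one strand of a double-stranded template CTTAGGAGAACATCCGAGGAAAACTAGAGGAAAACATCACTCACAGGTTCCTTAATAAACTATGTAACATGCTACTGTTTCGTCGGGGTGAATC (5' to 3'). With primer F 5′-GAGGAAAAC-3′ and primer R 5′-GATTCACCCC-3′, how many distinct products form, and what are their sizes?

The forward primer GAGGAAAAC matches the top strand at positions 16–24, 27–35.
The reverse primer's reverse complement is GGGGTGAATC, matching at positions 85–94.
Each forward site pairs with the reverse site to give a product ending at position 94: sizes 79, 68 bp.

Two products: 79 bp, 68 bp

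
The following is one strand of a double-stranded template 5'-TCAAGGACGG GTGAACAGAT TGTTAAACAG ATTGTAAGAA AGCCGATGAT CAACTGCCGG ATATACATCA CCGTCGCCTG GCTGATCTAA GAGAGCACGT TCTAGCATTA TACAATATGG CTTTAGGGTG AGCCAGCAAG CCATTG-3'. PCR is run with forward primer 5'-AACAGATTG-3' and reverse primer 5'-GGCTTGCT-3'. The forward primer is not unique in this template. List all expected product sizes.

129 bp, 117 bp

The forward primer AACAGATTG matches the top strand at positions 14–22, 26–34.
The reverse primer's reverse complement is AGCAAGCC, matching at positions 135–142.
Each forward site pairs with the reverse site to give a product ending at position 142: sizes 129, 117 bp.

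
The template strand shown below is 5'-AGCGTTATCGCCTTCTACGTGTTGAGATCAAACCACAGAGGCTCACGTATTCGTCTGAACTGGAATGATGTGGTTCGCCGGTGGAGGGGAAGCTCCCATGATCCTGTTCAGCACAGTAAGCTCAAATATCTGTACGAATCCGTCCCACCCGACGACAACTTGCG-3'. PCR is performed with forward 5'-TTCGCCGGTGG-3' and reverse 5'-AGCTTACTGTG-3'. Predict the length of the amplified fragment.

49 bp

Forward primer TTCGCCGGTGG is found on the top strand at positions 74–84.
The reverse primer's reverse complement is CACAGTAAGCT, which matches the template at positions 112–122.
Amplicon spans positions 74–122: 49 bp.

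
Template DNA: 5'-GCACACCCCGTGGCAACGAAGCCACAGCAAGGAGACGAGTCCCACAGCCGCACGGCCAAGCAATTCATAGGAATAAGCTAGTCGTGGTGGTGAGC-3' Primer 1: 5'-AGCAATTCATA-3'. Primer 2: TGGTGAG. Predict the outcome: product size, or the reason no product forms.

Primer 1 (AGCAATTCATA) matches the top strand at positions 59–69 (3' end points downstream).
Primer 2 (TGGTGAG) also matches the top strand directly, at positions 88–94 — its reverse complement CTCACCA is not present.
Both primers anneal to the bottom strand with 3' ends pointing the same way, so neither can prime synthesis back toward the other.

No product — both primers anneal to the same strand and extend in the same direction.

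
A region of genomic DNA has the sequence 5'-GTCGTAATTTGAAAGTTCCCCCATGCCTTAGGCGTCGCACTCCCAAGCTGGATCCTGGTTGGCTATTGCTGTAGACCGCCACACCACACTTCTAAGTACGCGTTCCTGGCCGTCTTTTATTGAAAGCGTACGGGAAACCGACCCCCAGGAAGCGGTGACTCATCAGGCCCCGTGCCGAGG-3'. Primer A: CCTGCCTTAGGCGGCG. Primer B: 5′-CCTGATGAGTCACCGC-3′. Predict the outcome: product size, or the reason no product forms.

No product — primer A has no binding site in the template.

Primer A (CCTGCCTTAGGCGGCG) does not match the top strand, and its reverse complement CGCCGCCTAAGGCAGG does not match either.
With no annealing site for primer A, no amplification occurs.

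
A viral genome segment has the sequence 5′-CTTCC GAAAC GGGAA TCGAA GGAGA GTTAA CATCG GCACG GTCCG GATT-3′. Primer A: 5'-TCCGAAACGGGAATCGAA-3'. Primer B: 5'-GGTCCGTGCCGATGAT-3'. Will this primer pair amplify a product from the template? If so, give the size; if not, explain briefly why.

Primer B (GGTCCGTGCCGATGAT) does not match the top strand, and its reverse complement ATCATCGGCACGGACC does not match either.
With no annealing site for primer B, no amplification occurs.

No product — primer B has no binding site in the template.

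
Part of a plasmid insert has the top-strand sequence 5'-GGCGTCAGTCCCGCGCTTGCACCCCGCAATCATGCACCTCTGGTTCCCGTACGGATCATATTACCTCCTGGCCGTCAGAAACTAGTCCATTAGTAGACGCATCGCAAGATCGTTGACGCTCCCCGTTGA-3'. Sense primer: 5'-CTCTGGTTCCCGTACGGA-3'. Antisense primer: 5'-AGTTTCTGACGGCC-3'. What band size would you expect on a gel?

Forward primer CTCTGGTTCCCGTACGGA is found on the top strand at positions 38–55.
Reverse complement of the reverse primer: GGCCGTCAGAAACT. This occurs on the top strand at positions 70–83.
The product runs from position 38 to position 83, so its length is 83 − 38 + 1 = 46 bp.

46 bp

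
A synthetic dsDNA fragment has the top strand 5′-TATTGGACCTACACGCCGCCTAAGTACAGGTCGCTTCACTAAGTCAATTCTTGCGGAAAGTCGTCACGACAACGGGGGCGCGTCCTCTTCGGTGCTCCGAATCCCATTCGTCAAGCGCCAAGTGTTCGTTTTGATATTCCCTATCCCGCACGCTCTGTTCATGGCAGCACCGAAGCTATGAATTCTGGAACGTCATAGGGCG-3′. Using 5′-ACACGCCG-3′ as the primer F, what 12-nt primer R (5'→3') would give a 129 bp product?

The forward primer binds at positions 11–18, so a 129 bp product ends at position 11 + 129 − 1 = 139.
The reverse primer anneals to the top strand over positions 128–139, i.e. to GTTTTGATATTC.
Its sequence written 5'→3' is the reverse complement: GAATATCAAAAC.

5'-GAATATCAAAAC-3'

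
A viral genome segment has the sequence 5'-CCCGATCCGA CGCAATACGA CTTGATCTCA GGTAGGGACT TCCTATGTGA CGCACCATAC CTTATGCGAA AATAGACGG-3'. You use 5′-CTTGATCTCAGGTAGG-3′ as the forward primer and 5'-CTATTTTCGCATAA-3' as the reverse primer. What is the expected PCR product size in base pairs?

The forward primer matches the template at positions 21–36.
The reverse primer's reverse complement is TTATGCGAAAATAG, which matches the template at positions 62–75.
The product runs from position 21 to position 75, so its length is 75 − 21 + 1 = 55 bp.

55 bp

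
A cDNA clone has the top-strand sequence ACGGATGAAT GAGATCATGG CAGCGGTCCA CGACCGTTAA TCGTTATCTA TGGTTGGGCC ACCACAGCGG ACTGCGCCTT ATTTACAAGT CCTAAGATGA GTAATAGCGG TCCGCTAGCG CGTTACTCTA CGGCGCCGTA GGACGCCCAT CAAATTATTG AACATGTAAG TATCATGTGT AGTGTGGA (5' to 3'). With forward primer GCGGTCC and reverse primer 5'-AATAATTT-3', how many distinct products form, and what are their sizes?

The forward primer GCGGTCC matches the top strand at positions 23–29, 107–113.
The reverse primer's reverse complement is AAATTATT, matching at positions 152–159.
Each forward site pairs with the reverse site to give a product ending at position 159: sizes 137, 53 bp.

Two products: 137 bp, 53 bp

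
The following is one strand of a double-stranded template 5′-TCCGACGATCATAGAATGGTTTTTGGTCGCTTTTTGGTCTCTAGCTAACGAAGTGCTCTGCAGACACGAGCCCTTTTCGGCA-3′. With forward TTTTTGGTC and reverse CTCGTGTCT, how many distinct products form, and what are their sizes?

Two products: 51 bp, 40 bp

The forward primer TTTTTGGTC matches the top strand at positions 20–28, 31–39.
The reverse primer's reverse complement is AGACACGAG, matching at positions 62–70.
Each forward site pairs with the reverse site to give a product ending at position 70: sizes 51, 40 bp.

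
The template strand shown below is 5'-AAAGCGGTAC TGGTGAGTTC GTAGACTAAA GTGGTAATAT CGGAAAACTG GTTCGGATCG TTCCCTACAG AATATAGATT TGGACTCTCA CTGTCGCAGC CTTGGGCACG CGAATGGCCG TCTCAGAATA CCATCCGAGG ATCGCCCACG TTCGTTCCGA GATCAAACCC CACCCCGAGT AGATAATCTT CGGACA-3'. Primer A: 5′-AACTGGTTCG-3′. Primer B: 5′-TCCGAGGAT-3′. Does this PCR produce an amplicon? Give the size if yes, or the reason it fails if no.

No product — both primers anneal to the same strand and extend in the same direction.

Primer A (AACTGGTTCG) matches the top strand at positions 46–55 (3' end points downstream).
Primer B (TCCGAGGAT) also matches the top strand directly, at positions 134–142 — its reverse complement ATCCTCGGA is not present.
Both primers anneal to the bottom strand with 3' ends pointing the same way, so neither can prime synthesis back toward the other.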